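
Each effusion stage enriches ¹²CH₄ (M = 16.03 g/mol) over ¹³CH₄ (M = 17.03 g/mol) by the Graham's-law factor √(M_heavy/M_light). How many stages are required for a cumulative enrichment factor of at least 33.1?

Single-stage factor α = √(17.03/16.03), so ln α = ½ ln(1.06238) = 0.03026.
Need α^N ≥ 33.1 ⇒ N ≥ ln(33.1) / ln α = 3.500 / 0.03026 = 115.66.
Rounding up, N = 116 stages.

116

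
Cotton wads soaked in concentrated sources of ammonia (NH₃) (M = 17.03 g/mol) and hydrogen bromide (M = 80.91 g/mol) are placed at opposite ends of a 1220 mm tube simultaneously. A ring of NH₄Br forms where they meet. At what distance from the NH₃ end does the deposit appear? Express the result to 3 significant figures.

836 mm

Distances travelled in equal time are proportional to diffusion rates, so d_NH₃/d_HBr = √(M_HBr/M_NH₃) = √(80.91/17.03) = 2.180.
With d_NH₃ + d_HBr = 1220 mm, d_HBr = 1220/(1 + 2.180) = 383.7 mm.
d_NH₃ = 1220 − 383.7 = 836 mm.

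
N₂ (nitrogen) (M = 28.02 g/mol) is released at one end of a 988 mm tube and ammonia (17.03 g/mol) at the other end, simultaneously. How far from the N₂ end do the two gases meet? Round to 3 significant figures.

The fronts meet when d_N₂ + d_NH₃ = L with d_N₂/d_NH₃ = √(M_NH₃/M_N₂) (Graham's law). Here √(M_NH₃/M_N₂) = √(17.03/28.02) = 0.7796.
With d_N₂ + d_NH₃ = 988 mm, d_NH₃ = 988/(1 + 0.7796) = 555.2 mm.
d_N₂ = 988 − 555.2 = 433 mm.

433 mm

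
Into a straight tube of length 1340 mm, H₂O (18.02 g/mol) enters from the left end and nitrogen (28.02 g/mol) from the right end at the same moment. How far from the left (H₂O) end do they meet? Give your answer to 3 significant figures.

The fronts meet when d_H₂O + d_N₂ = L with d_H₂O/d_N₂ = √(M_N₂/M_H₂O) (Graham's law). Here √(M_N₂/M_H₂O) = √(28.02/18.02) = 1.247.
With d_H₂O + d_N₂ = 1340 mm, d_N₂ = 1340/(1 + 1.247) = 596.4 mm.
d_H₂O = 1340 − 596.4 = 744 mm.

744 mm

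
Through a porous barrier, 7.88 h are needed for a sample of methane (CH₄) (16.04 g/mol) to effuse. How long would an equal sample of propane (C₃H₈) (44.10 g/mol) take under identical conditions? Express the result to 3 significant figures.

13.1 h

By Graham's law, t_C₃H₈/t_CH₄ = √(M_C₃H₈/M_CH₄) = √(44.10/16.04) = √2.749 = 1.658.
So the time for C₃H₈ is 7.88 × 1.658 = 13.1 h.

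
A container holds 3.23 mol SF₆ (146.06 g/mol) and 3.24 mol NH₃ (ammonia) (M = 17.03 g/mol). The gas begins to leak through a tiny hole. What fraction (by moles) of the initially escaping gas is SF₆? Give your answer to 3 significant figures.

0.254

The effusion rate of species i is ∝ p_i/√M_i ∝ n_i/√M_i.
Mole fraction of SF₆ in the effusate = (n_SF₆/√M_SF₆) / (n_SF₆/√M_SF₆ + n_NH₃/√M_NH₃)
= (3.23/√146.06) / (3.23/√146.06 + 3.24/√17.03) = 0.2673/(0.2673 + 0.7851) = 0.254.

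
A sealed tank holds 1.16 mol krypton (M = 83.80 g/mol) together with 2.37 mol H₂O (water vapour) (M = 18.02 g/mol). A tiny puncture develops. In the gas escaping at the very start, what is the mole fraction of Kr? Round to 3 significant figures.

0.185

Rate_i ∝ x_i/√M_i (Graham's law weighted by mole fraction), so the effusate composition follows n_i/√M_i.
Mole fraction of Kr in the effusate = (n_Kr/√M_Kr) / (n_Kr/√M_Kr + n_H₂O/√M_H₂O)
= (1.16/√83.80) / (1.16/√83.80 + 2.37/√18.02) = 0.1267/(0.1267 + 0.5583) = 0.185.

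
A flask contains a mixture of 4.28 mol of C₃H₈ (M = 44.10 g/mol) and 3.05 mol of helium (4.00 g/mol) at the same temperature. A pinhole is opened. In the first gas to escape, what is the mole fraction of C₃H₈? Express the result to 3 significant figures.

0.297

Each component's effusion rate ∝ (its partial pressure)·(1/√M) ∝ n_i/√M_i.
So x_C₃H₈ in the escaping gas = (n_C₃H₈/√M_C₃H₈) / Σ(n_i/√M_i)
= (4.28/√44.10) / (4.28/√44.10 + 3.05/√4.00) = 0.6445/(0.6445 + 1.525) = 0.297.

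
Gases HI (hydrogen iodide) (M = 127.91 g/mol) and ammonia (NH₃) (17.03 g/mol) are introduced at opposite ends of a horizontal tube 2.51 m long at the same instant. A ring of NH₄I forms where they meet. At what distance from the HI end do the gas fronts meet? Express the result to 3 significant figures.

In equal time, each gas travels a distance ∝ its rate ∝ 1/√M, so d_HI/d_NH₃ = √(M_NH₃/M_HI) = √(17.03/127.91) = 0.3649.
With d_HI + d_NH₃ = 2.51 m, d_NH₃ = 2.51/(1 + 0.3649) = 1.839 m.
d_HI = 2.51 − 1.839 = 0.671 m.

0.671 m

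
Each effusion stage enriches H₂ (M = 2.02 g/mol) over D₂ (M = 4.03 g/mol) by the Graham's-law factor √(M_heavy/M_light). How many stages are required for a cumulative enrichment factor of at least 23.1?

10

With α = √(4.03/2.02) per stage, ln α = ½ ln(1.99505) = 0.3453.
Need α^N ≥ 23.1 ⇒ N ≥ ln(23.1) / ln α = 3.140 / 0.3453 = 9.09.
So at least 10 stages are needed.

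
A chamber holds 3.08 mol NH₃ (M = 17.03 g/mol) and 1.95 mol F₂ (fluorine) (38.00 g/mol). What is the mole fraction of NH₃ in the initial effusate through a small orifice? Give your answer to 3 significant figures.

Rate_i ∝ x_i/√M_i (Graham's law weighted by mole fraction), so the effusate composition follows n_i/√M_i.
x_NH₃(eff) = (n_NH₃/√M_NH₃) / (n_NH₃/√M_NH₃ + n_F₂/√M_F₂)
= (3.08/√17.03) / (3.08/√17.03 + 1.95/√38.00) = 0.7464/(0.7464 + 0.3163) = 0.702.

0.702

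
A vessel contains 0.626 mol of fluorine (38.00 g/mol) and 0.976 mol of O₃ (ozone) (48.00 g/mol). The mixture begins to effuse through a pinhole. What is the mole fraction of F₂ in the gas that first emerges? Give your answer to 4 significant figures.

0.4189

The effusion rate of species i is ∝ p_i/√M_i ∝ n_i/√M_i.
x_F₂(eff) = (n_F₂/√M_F₂) / (n_F₂/√M_F₂ + n_O₃/√M_O₃)
= (0.626/√38.00) / (0.626/√38.00 + 0.976/√48.00) = 0.1016/(0.1016 + 0.1409) = 0.4189.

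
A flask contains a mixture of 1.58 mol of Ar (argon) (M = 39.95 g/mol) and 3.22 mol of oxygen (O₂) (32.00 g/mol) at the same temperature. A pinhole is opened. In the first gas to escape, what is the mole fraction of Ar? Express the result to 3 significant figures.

The effusion rate of species i is ∝ p_i/√M_i ∝ n_i/√M_i.
So x_Ar in the escaping gas = (n_Ar/√M_Ar) / Σ(n_i/√M_i)
= (1.58/√39.95) / (1.58/√39.95 + 3.22/√32.00) = 0.2500/(0.2500 + 0.5692) = 0.305.

0.305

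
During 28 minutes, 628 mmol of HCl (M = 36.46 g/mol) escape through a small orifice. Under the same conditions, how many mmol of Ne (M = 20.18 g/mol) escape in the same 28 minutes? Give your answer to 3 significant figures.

Using Graham's law: rate_Ne/rate_HCl = √(M_HCl/M_Ne) = √(36.46/20.18) = √1.807 = 1.344.
So the amount for Ne is 628 × 1.344 = 844 mmol.

844 mmol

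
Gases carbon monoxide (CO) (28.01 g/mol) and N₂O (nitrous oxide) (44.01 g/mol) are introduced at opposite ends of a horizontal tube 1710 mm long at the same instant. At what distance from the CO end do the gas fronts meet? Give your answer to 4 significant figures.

951.2 mm

In equal time, each gas travels a distance ∝ its rate ∝ 1/√M, so d_CO/d_N₂O = √(M_N₂O/M_CO) = √(44.01/28.01) = 1.253.
With d_CO + d_N₂O = 1710 mm, d_N₂O = 1710/(1 + 1.253) = 758.8 mm.
d_CO = 1710 − 758.8 = 951.2 mm.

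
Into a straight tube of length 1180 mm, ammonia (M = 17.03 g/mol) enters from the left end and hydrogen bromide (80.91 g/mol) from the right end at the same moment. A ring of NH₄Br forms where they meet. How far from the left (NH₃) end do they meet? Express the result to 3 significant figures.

809 mm

Graham's law gives d_NH₃/d_HBr = rate_NH₃/rate_HBr = √(M_HBr/M_NH₃) = √(80.91/17.03) = 2.180.
With d_NH₃ + d_HBr = 1180 mm, d_HBr = 1180/(1 + 2.180) = 371.1 mm.
d_NH₃ = 1180 − 371.1 = 809 mm.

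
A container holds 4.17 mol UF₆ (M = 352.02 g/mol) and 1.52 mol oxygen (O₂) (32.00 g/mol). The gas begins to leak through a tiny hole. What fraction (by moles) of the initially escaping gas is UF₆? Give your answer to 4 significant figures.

Each component's effusion rate ∝ (its partial pressure)·(1/√M) ∝ n_i/√M_i.
x_UF₆(eff) = (n_UF₆/√M_UF₆) / (n_UF₆/√M_UF₆ + n_O₂/√M_O₂)
= (4.17/√352.02) / (4.17/√352.02 + 1.52/√32.00) = 0.2223/(0.2223 + 0.2687) = 0.4527.

0.4527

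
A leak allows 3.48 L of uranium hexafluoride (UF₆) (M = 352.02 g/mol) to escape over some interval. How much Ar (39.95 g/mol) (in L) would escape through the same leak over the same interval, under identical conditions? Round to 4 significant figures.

Using Graham's law: rate_Ar/rate_UF₆ = √(M_UF₆/M_Ar) = √(352.02/39.95) = √8.812 = 2.968.
So the volume for Ar is 3.48 × 2.968 = 10.33 L.

10.33 L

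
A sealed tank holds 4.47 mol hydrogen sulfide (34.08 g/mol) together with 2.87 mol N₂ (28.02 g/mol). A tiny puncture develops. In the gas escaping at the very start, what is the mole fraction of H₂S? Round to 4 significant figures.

0.5854

Each component's effusion rate ∝ (its partial pressure)·(1/√M) ∝ n_i/√M_i.
Mole fraction of H₂S in the effusate = (n_H₂S/√M_H₂S) / (n_H₂S/√M_H₂S + n_N₂/√M_N₂)
= (4.47/√34.08) / (4.47/√34.08 + 2.87/√28.02) = 0.7657/(0.7657 + 0.5422) = 0.5854.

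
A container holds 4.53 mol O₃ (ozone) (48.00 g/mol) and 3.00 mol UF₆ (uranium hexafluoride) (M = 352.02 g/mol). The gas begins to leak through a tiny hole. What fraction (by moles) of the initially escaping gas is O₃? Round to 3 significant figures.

0.804

Effusion rate of each component ∝ n_i/√M_i (partial pressure × 1/√M).
So x_O₃ in the escaping gas = (n_O₃/√M_O₃) / Σ(n_i/√M_i)
= (4.53/√48.00) / (4.53/√48.00 + 3.00/√352.02) = 0.6538/(0.6538 + 0.1599) = 0.804.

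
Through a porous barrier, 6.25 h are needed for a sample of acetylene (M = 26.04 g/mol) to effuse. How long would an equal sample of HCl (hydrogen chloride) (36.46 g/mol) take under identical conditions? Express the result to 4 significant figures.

By Graham's law, t_HCl/t_C₂H₂ = √(M_HCl/M_C₂H₂) = √(36.46/26.04) = √1.400 = 1.183.
So the time for HCl is 6.25 × 1.183 = 7.396 h.

7.396 h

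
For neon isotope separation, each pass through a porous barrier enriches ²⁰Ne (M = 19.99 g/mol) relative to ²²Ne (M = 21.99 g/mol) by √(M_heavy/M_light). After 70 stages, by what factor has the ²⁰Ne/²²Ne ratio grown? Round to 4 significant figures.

28.15

After 70 stages the ratio has grown by (√(21.99/19.99))^70 = (21.99/19.99)^(70/2).
= 1.10005^35 = 28.15.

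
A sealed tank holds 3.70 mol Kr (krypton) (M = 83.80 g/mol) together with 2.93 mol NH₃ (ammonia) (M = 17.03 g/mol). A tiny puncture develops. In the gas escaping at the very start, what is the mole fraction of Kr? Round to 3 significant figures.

0.363

Rate_i ∝ x_i/√M_i (Graham's law weighted by mole fraction), so the effusate composition follows n_i/√M_i.
So x_Kr in the escaping gas = (n_Kr/√M_Kr) / Σ(n_i/√M_i)
= (3.70/√83.80) / (3.70/√83.80 + 2.93/√17.03) = 0.4042/(0.4042 + 0.7100) = 0.363.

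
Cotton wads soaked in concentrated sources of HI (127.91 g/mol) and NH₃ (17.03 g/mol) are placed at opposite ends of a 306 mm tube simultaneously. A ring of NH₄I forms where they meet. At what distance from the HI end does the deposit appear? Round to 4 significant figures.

In equal time, each gas travels a distance ∝ its rate ∝ 1/√M, so d_HI/d_NH₃ = √(M_NH₃/M_HI) = √(17.03/127.91) = 0.3649.
With d_HI + d_NH₃ = 306 mm, d_NH₃ = 306/(1 + 0.3649) = 224.2 mm.
d_HI = 306 − 224.2 = 81.81 mm.

81.81 mm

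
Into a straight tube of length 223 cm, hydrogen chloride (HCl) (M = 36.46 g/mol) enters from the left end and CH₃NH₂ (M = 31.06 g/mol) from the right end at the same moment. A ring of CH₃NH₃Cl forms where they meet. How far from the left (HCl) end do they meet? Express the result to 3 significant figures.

107 cm

In equal time, each gas travels a distance ∝ its rate ∝ 1/√M, so d_HCl/d_CH₃NH₂ = √(M_CH₃NH₂/M_HCl) = √(31.06/36.46) = 0.9230.
With d_HCl + d_CH₃NH₂ = 223 cm, d_CH₃NH₂ = 223/(1 + 0.9230) = 116.0 cm.
d_HCl = 223 − 116.0 = 107 cm.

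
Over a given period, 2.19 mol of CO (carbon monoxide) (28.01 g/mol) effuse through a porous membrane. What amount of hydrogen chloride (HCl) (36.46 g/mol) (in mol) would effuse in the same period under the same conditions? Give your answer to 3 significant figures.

From Graham's law, rate_HCl/rate_CO = √(M_CO/M_HCl) = √(28.01/36.46) = √0.7682 = 0.8765.
So the amount for HCl is 2.19 × 0.8765 = 1.92 mol.

1.92 mol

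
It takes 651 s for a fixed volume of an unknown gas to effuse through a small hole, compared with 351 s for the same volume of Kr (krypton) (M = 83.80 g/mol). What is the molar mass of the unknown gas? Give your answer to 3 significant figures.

Using Graham's law: t_X/t_Kr = √(M_X/M_Kr).
651/351 = 1.855 = √(M_X/83.80)
M_X = 83.80 × 1.855² = 83.80 × 3.440 = 288 g/mol

288 g/mol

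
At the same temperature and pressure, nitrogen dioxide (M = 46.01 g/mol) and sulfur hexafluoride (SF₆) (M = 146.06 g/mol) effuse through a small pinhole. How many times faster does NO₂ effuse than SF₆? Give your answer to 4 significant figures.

By Graham's law, rate_NO₂/rate_SF₆ = √(M_SF₆/M_NO₂) = √(146.06/46.01) = √3.175 = 1.782.

1.782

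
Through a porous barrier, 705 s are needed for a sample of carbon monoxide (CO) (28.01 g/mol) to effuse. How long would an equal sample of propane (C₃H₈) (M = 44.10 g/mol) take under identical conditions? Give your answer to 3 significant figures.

885 s

From Graham's law, t_C₃H₈/t_CO = √(M_C₃H₈/M_CO) = √(44.10/28.01) = √1.574 = 1.255.
So the time for C₃H₈ is 705 × 1.255 = 885 s.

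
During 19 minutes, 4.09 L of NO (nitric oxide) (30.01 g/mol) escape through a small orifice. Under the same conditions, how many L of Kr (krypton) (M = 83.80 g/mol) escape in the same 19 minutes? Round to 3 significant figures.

2.45 L

Graham's law gives rate_Kr/rate_NO = √(M_NO/M_Kr) = √(30.01/83.80) = √0.3581 = 0.5984.
So the volume for Kr is 4.09 × 0.5984 = 2.45 L.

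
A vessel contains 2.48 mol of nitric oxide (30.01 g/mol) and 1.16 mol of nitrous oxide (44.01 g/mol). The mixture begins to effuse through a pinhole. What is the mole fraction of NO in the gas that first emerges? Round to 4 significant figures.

Each component's effusion rate ∝ (its partial pressure)·(1/√M) ∝ n_i/√M_i.
Mole fraction of NO in the effusate = (n_NO/√M_NO) / (n_NO/√M_NO + n_N₂O/√M_N₂O)
= (2.48/√30.01) / (2.48/√30.01 + 1.16/√44.01) = 0.4527/(0.4527 + 0.1749) = 0.7214.

0.7214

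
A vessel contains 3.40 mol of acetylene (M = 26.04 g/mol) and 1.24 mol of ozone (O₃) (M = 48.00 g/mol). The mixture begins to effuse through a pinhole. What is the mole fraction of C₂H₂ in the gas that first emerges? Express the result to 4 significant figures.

0.7883

Effusion rate of each component ∝ n_i/√M_i (partial pressure × 1/√M).
x_C₂H₂(eff) = (n_C₂H₂/√M_C₂H₂) / (n_C₂H₂/√M_C₂H₂ + n_O₃/√M_O₃)
= (3.40/√26.04) / (3.40/√26.04 + 1.24/√48.00) = 0.6663/(0.6663 + 0.1790) = 0.7883.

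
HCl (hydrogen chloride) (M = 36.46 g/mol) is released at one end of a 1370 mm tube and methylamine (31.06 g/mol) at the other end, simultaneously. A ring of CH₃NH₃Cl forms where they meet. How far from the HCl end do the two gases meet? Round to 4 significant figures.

The fronts meet when d_HCl + d_CH₃NH₂ = L with d_HCl/d_CH₃NH₂ = √(M_CH₃NH₂/M_HCl) (Graham's law). Here √(M_CH₃NH₂/M_HCl) = √(31.06/36.46) = 0.9230.
With d_HCl + d_CH₃NH₂ = 1370 mm, d_CH₃NH₂ = 1370/(1 + 0.9230) = 712.4 mm.
d_HCl = 1370 − 712.4 = 657.6 mm.

657.6 mm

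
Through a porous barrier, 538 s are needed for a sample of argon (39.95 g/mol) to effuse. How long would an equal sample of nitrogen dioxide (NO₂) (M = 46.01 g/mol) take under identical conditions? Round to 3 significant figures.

By Graham's law, t_NO₂/t_Ar = √(M_NO₂/M_Ar) = √(46.01/39.95) = √1.152 = 1.073.
So the time for NO₂ is 538 × 1.073 = 577 s.

577 s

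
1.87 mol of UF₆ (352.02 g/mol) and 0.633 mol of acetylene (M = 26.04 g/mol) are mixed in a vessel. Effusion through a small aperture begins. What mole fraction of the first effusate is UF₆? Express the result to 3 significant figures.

Each component's effusion rate ∝ (its partial pressure)·(1/√M) ∝ n_i/√M_i.
x_UF₆(eff) = (n_UF₆/√M_UF₆) / (n_UF₆/√M_UF₆ + n_C₂H₂/√M_C₂H₂)
= (1.87/√352.02) / (1.87/√352.02 + 0.633/√26.04) = 0.09967/(0.09967 + 0.1240) = 0.446.

0.446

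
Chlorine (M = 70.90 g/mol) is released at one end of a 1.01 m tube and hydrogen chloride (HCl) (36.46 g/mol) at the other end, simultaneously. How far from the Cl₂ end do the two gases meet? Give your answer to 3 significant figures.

0.422 m

In equal time, each gas travels a distance ∝ its rate ∝ 1/√M, so d_Cl₂/d_HCl = √(M_HCl/M_Cl₂) = √(36.46/70.90) = 0.7171.
With d_Cl₂ + d_HCl = 1.01 m, d_HCl = 1.01/(1 + 0.7171) = 0.5882 m.
d_Cl₂ = 1.01 − 0.5882 = 0.422 m.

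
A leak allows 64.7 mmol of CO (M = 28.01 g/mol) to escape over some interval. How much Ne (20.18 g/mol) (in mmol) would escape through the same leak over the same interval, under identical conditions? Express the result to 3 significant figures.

76.2 mmol

Graham's law gives rate_Ne/rate_CO = √(M_CO/M_Ne) = √(28.01/20.18) = √1.388 = 1.178.
So the amount for Ne is 64.7 × 1.178 = 76.2 mmol.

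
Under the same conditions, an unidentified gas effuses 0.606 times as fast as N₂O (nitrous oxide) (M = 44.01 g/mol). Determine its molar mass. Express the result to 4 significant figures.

Graham's law gives rate_X/rate_N₂O = √(M_N₂O/M_X).
0.606 = √(44.01/M_X)
M_X = 44.01 / 0.606² = 44.01 / 0.3672 = 119.8 g/mol

119.8 g/mol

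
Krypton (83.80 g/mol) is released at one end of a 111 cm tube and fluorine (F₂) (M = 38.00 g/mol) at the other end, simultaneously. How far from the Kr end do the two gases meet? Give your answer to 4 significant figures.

44.67 cm

In equal time, each gas travels a distance ∝ its rate ∝ 1/√M, so d_Kr/d_F₂ = √(M_F₂/M_Kr) = √(38.00/83.80) = 0.6734.
With d_Kr + d_F₂ = 111 cm, d_F₂ = 111/(1 + 0.6734) = 66.33 cm.
d_Kr = 111 − 66.33 = 44.67 cm.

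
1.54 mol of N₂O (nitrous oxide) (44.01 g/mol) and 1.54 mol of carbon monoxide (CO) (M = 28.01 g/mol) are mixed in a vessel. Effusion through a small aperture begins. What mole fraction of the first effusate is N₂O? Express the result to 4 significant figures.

0.4438

Effusion rate of each component ∝ n_i/√M_i (partial pressure × 1/√M).
So x_N₂O in the escaping gas = (n_N₂O/√M_N₂O) / Σ(n_i/√M_i)
= (1.54/√44.01) / (1.54/√44.01 + 1.54/√28.01) = 0.2321/(0.2321 + 0.2910) = 0.4438.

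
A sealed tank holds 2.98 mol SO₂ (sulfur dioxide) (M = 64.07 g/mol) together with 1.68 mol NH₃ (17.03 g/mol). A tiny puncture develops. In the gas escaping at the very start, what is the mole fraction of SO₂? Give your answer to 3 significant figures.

Each component's effusion rate ∝ (its partial pressure)·(1/√M) ∝ n_i/√M_i.
x_SO₂(eff) = (n_SO₂/√M_SO₂) / (n_SO₂/√M_SO₂ + n_NH₃/√M_NH₃)
= (2.98/√64.07) / (2.98/√64.07 + 1.68/√17.03) = 0.3723/(0.3723 + 0.4071) = 0.478.

0.478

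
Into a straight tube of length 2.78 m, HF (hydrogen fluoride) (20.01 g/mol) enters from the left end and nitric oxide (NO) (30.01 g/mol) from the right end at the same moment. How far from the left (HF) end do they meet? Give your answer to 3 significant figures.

1.53 m

The fronts meet when d_HF + d_NO = L with d_HF/d_NO = √(M_NO/M_HF) (Graham's law). Here √(M_NO/M_HF) = √(30.01/20.01) = 1.225.
With d_HF + d_NO = 2.78 m, d_NO = 2.78/(1 + 1.225) = 1.250 m.
d_HF = 2.78 − 1.250 = 1.53 m.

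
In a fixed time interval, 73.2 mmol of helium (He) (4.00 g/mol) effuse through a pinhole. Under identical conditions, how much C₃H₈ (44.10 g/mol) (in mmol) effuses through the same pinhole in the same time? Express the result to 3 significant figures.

From Graham's law, rate_C₃H₈/rate_He = √(M_He/M_C₃H₈) = √(4.00/44.10) = √0.09070 = 0.3012.
So the amount for C₃H₈ is 73.2 × 0.3012 = 22.0 mmol.

22.0 mmol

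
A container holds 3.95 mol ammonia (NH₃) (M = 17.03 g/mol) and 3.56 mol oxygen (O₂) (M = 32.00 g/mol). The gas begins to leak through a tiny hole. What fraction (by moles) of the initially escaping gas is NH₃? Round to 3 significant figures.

The effusion rate of species i is ∝ p_i/√M_i ∝ n_i/√M_i.
Mole fraction of NH₃ in the effusate = (n_NH₃/√M_NH₃) / (n_NH₃/√M_NH₃ + n_O₂/√M_O₂)
= (3.95/√17.03) / (3.95/√17.03 + 3.56/√32.00) = 0.9572/(0.9572 + 0.6293) = 0.603.

0.603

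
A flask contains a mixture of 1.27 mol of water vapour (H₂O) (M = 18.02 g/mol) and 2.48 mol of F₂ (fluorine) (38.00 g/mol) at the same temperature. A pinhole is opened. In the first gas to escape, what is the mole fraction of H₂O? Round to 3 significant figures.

0.426

Effusion rate of each component ∝ n_i/√M_i (partial pressure × 1/√M).
Mole fraction of H₂O in the effusate = (n_H₂O/√M_H₂O) / (n_H₂O/√M_H₂O + n_F₂/√M_F₂)
= (1.27/√18.02) / (1.27/√18.02 + 2.48/√38.00) = 0.2992/(0.2992 + 0.4023) = 0.426.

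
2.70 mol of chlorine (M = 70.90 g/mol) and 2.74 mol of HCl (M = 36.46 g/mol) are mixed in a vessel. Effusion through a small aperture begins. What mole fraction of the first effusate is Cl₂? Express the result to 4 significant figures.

0.4141

Each component's effusion rate ∝ (its partial pressure)·(1/√M) ∝ n_i/√M_i.
Mole fraction of Cl₂ in the effusate = (n_Cl₂/√M_Cl₂) / (n_Cl₂/√M_Cl₂ + n_HCl/√M_HCl)
= (2.70/√70.90) / (2.70/√70.90 + 2.74/√36.46) = 0.3207/(0.3207 + 0.4538) = 0.4141.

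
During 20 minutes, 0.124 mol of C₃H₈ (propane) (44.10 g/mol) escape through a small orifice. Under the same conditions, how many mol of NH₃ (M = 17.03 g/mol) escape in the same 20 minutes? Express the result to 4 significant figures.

0.1995 mol

Graham's law gives rate_NH₃/rate_C₃H₈ = √(M_C₃H₈/M_NH₃) = √(44.10/17.03) = √2.590 = 1.609.
So the amount for NH₃ is 0.124 × 1.609 = 0.1995 mol.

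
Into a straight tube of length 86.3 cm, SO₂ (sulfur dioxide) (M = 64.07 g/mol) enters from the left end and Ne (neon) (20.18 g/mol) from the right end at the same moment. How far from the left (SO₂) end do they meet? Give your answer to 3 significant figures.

Graham's law gives d_SO₂/d_Ne = rate_SO₂/rate_Ne = √(M_Ne/M_SO₂) = √(20.18/64.07) = 0.5612.
With d_SO₂ + d_Ne = 86.3 cm, d_Ne = 86.3/(1 + 0.5612) = 55.28 cm.
d_SO₂ = 86.3 − 55.28 = 31.0 cm.

31.0 cm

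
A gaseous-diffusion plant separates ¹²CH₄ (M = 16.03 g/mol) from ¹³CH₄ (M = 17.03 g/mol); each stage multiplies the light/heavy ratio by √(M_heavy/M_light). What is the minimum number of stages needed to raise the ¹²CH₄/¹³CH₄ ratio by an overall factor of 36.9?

120

Single-stage factor α = √(17.03/16.03), so ln α = ½ ln(1.06238) = 0.03026.
Need α^N ≥ 36.9 ⇒ N ≥ ln(36.9) / ln α = 3.608 / 0.03026 = 119.25.
So at least 120 stages are needed.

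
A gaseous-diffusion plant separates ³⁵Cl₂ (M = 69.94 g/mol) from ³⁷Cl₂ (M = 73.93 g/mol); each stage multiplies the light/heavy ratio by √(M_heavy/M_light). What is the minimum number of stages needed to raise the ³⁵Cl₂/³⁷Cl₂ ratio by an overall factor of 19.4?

107

With α = √(73.93/69.94) per stage, ln α = ½ ln(1.05705) = 0.02774.
Need α^N ≥ 19.4 ⇒ N ≥ ln(19.4) / ln α = 2.965 / 0.02774 = 106.89.
Rounding up, N = 107 stages.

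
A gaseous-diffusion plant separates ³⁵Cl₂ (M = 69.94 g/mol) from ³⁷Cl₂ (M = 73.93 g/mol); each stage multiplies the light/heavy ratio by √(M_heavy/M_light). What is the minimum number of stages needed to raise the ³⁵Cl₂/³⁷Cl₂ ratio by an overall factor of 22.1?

112

Per stage α = (73.93/69.94)^(1/2) = 1.05705^0.5, giving ln α = 0.02774.
Need α^N ≥ 22.1 ⇒ N ≥ ln(22.1) / ln α = 3.096 / 0.02774 = 111.59.
Rounding up, N = 112 stages.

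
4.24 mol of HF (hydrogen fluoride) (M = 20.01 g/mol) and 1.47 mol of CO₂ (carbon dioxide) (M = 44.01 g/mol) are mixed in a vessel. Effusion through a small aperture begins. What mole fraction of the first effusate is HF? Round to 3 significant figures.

Each component's effusion rate ∝ (its partial pressure)·(1/√M) ∝ n_i/√M_i.
So x_HF in the escaping gas = (n_HF/√M_HF) / Σ(n_i/√M_i)
= (4.24/√20.01) / (4.24/√20.01 + 1.47/√44.01) = 0.9479/(0.9479 + 0.2216) = 0.811.

0.811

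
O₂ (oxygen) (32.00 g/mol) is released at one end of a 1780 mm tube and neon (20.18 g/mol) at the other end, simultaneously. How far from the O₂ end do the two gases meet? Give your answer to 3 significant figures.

Distances travelled in equal time are proportional to diffusion rates, so d_O₂/d_Ne = √(M_Ne/M_O₂) = √(20.18/32.00) = 0.7941.
With d_O₂ + d_Ne = 1780 mm, d_Ne = 1780/(1 + 0.7941) = 992.1 mm.
d_O₂ = 1780 − 992.1 = 788 mm.

788 mm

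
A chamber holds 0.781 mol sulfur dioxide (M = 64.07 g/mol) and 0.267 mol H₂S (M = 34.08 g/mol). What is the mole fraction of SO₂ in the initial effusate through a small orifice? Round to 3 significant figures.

Effusion rate of each component ∝ n_i/√M_i (partial pressure × 1/√M).
x_SO₂(eff) = (n_SO₂/√M_SO₂) / (n_SO₂/√M_SO₂ + n_H₂S/√M_H₂S)
= (0.781/√64.07) / (0.781/√64.07 + 0.267/√34.08) = 0.09757/(0.09757 + 0.04574) = 0.681.

0.681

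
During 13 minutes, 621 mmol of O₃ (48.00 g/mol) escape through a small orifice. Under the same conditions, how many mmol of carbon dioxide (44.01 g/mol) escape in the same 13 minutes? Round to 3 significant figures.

Since effusion rate ∝ 1/√M, rate_CO₂/rate_O₃ = √(M_O₃/M_CO₂) = √(48.00/44.01) = √1.091 = 1.044.
So the amount for CO₂ is 621 × 1.044 = 649 mmol.

649 mmol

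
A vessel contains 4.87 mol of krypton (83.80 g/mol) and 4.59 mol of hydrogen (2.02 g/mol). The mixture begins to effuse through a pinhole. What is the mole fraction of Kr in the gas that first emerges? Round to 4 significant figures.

0.1414

Each component's effusion rate ∝ (its partial pressure)·(1/√M) ∝ n_i/√M_i.
x_Kr(eff) = (n_Kr/√M_Kr) / (n_Kr/√M_Kr + n_H₂/√M_H₂)
= (4.87/√83.80) / (4.87/√83.80 + 4.59/√2.02) = 0.5320/(0.5320 + 3.230) = 0.1414.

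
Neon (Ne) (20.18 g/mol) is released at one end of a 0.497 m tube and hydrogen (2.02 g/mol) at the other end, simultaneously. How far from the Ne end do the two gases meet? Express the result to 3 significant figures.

The fronts meet when d_Ne + d_H₂ = L with d_Ne/d_H₂ = √(M_H₂/M_Ne) (Graham's law). Here √(M_H₂/M_Ne) = √(2.02/20.18) = 0.3164.
With d_Ne + d_H₂ = 0.497 m, d_H₂ = 0.497/(1 + 0.3164) = 0.3775 m.
d_Ne = 0.497 − 0.3775 = 0.119 m.

0.119 m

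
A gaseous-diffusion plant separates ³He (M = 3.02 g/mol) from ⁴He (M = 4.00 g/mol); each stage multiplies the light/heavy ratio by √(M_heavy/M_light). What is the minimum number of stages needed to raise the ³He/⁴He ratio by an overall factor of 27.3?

24

Per stage α = (4.00/3.02)^(1/2) = 1.32450^0.5, giving ln α = 0.1405.
Need α^N ≥ 27.3 ⇒ N ≥ ln(27.3) / ln α = 3.307 / 0.1405 = 23.53.
Minimum whole number of stages: N = 24.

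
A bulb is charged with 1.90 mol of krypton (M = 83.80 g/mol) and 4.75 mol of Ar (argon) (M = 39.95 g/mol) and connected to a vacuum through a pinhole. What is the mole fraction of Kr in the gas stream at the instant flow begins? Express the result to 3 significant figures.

Each component's effusion rate ∝ (its partial pressure)·(1/√M) ∝ n_i/√M_i.
Mole fraction of Kr in the effusate = (n_Kr/√M_Kr) / (n_Kr/√M_Kr + n_Ar/√M_Ar)
= (1.90/√83.80) / (1.90/√83.80 + 4.75/√39.95) = 0.2076/(0.2076 + 0.7515) = 0.216.

0.216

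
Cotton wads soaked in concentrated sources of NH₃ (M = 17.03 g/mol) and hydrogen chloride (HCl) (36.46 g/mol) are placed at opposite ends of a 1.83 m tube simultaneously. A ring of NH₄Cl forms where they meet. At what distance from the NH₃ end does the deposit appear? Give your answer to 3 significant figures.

Distances travelled in equal time are proportional to diffusion rates, so d_NH₃/d_HCl = √(M_HCl/M_NH₃) = √(36.46/17.03) = 1.463.
With d_NH₃ + d_HCl = 1.83 m, d_HCl = 1.83/(1 + 1.463) = 0.7429 m.
d_NH₃ = 1.83 − 0.7429 = 1.09 m.

1.09 m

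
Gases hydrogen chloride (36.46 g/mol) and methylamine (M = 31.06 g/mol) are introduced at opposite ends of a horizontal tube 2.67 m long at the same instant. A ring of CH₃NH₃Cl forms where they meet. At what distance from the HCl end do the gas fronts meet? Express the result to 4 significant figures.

The fronts meet when d_HCl + d_CH₃NH₂ = L with d_HCl/d_CH₃NH₂ = √(M_CH₃NH₂/M_HCl) (Graham's law). Here √(M_CH₃NH₂/M_HCl) = √(31.06/36.46) = 0.9230.
With d_HCl + d_CH₃NH₂ = 2.67 m, d_CH₃NH₂ = 2.67/(1 + 0.9230) = 1.388 m.
d_HCl = 2.67 − 1.388 = 1.282 m.

1.282 m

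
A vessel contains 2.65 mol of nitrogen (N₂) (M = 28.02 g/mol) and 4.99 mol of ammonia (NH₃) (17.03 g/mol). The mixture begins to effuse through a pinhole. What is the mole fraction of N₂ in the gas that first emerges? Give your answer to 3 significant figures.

Rate_i ∝ x_i/√M_i (Graham's law weighted by mole fraction), so the effusate composition follows n_i/√M_i.
So x_N₂ in the escaping gas = (n_N₂/√M_N₂) / Σ(n_i/√M_i)
= (2.65/√28.02) / (2.65/√28.02 + 4.99/√17.03) = 0.5006/(0.5006 + 1.209) = 0.293.

0.293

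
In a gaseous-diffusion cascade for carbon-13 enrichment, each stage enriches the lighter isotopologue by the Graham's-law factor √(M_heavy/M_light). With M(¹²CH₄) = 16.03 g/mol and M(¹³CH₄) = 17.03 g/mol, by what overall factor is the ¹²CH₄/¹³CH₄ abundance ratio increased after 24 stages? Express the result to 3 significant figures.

2.07

The single-stage factor is √(M_heavy/M_light), so 24 stages give [√(17.03/16.03)]^24 = (17.03/16.03)^(24/2).
= 1.06238^12 = 2.07.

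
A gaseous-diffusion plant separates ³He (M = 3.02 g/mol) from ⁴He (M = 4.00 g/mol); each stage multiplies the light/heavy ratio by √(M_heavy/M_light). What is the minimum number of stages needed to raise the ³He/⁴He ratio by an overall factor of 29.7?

Per stage α = (4.00/3.02)^(1/2) = 1.32450^0.5, giving ln α = 0.1405.
Need α^N ≥ 29.7 ⇒ N ≥ ln(29.7) / ln α = 3.391 / 0.1405 = 24.13.
Minimum whole number of stages: N = 25.

25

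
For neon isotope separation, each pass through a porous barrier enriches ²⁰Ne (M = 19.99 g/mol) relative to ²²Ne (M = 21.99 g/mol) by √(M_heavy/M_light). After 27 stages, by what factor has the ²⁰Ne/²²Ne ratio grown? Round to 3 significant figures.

3.62

Each stage multiplies the ratio by α = √(21.99/19.99), so after 27 stages the overall factor is α^27 = (21.99/19.99)^(27/2).
= 1.10005^(27/2) = 3.62.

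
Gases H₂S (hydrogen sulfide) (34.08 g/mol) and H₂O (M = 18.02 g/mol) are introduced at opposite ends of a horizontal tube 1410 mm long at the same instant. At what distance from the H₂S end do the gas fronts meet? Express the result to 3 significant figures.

594 mm

The fronts meet when d_H₂S + d_H₂O = L with d_H₂S/d_H₂O = √(M_H₂O/M_H₂S) (Graham's law). Here √(M_H₂O/M_H₂S) = √(18.02/34.08) = 0.7272.
With d_H₂S + d_H₂O = 1410 mm, d_H₂O = 1410/(1 + 0.7272) = 816.4 mm.
d_H₂S = 1410 − 816.4 = 594 mm.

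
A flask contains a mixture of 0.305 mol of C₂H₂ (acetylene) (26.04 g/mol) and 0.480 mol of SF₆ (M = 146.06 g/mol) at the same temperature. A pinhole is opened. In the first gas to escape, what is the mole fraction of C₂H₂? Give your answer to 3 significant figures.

Effusion rate of each component ∝ n_i/√M_i (partial pressure × 1/√M).
So x_C₂H₂ in the escaping gas = (n_C₂H₂/√M_C₂H₂) / Σ(n_i/√M_i)
= (0.305/√26.04) / (0.305/√26.04 + 0.480/√146.06) = 0.05977/(0.05977 + 0.03972) = 0.601.

0.601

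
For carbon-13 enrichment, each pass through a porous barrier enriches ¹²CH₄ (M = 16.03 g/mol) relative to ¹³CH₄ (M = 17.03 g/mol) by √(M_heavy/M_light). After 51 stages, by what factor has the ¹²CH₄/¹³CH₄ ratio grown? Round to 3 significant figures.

4.68

Overall factor = α^51 with α = √(17.03/16.03), i.e. (17.03/16.03)^(51/2).
= 1.06238^(51/2) = 4.68.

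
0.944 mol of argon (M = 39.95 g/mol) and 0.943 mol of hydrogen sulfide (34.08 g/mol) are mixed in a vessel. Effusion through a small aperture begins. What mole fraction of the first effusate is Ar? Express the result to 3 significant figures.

Rate_i ∝ x_i/√M_i (Graham's law weighted by mole fraction), so the effusate composition follows n_i/√M_i.
Mole fraction of Ar in the effusate = (n_Ar/√M_Ar) / (n_Ar/√M_Ar + n_H₂S/√M_H₂S)
= (0.944/√39.95) / (0.944/√39.95 + 0.943/√34.08) = 0.1494/(0.1494 + 0.1615) = 0.480.

0.480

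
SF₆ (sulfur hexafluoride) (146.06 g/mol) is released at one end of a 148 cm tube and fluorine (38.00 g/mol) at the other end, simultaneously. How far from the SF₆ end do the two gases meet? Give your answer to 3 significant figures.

50.0 cm

Graham's law gives d_SF₆/d_F₂ = rate_SF₆/rate_F₂ = √(M_F₂/M_SF₆) = √(38.00/146.06) = 0.5101.
With d_SF₆ + d_F₂ = 148 cm, d_F₂ = 148/(1 + 0.5101) = 98.01 cm.
d_SF₆ = 148 − 98.01 = 50.0 cm.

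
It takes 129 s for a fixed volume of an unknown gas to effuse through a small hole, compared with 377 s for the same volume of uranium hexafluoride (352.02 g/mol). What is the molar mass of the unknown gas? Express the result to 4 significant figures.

41.22 g/mol

Using Graham's law: t_X/t_UF₆ = √(M_X/M_UF₆).
129/377 = 0.3422 = √(M_X/352.02)
M_X = 352.02 × 0.3422² = 352.02 × 0.1171 = 41.22 g/mol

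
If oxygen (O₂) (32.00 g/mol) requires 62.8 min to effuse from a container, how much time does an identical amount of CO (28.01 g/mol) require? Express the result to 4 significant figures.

Using Graham's law: t_CO/t_O₂ = √(M_CO/M_O₂) = √(28.01/32.00) = √0.8753 = 0.9356.
So the time for CO is 62.8 × 0.9356 = 58.75 min.

58.75 min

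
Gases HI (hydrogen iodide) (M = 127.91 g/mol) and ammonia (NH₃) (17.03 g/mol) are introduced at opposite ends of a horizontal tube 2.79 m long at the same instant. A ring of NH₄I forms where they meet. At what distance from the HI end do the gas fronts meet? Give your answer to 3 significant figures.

0.746 m

In equal time, each gas travels a distance ∝ its rate ∝ 1/√M, so d_HI/d_NH₃ = √(M_NH₃/M_HI) = √(17.03/127.91) = 0.3649.
With d_HI + d_NH₃ = 2.79 m, d_NH₃ = 2.79/(1 + 0.3649) = 2.044 m.
d_HI = 2.79 − 2.044 = 0.746 m.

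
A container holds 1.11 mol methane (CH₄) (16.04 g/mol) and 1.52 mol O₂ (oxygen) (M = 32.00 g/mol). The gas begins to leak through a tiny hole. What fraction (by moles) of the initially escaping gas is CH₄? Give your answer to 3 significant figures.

0.508

Each component's effusion rate ∝ (its partial pressure)·(1/√M) ∝ n_i/√M_i.
x_CH₄(eff) = (n_CH₄/√M_CH₄) / (n_CH₄/√M_CH₄ + n_O₂/√M_O₂)
= (1.11/√16.04) / (1.11/√16.04 + 1.52/√32.00) = 0.2772/(0.2772 + 0.2687) = 0.508.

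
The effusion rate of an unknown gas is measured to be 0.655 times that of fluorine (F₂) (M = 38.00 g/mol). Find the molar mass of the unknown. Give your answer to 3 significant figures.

Using Graham's law: rate_X/rate_F₂ = √(M_F₂/M_X).
0.655 = √(38.00/M_X)
M_X = 38.00 / 0.655² = 38.00 / 0.4290 = 88.6 g/mol

88.6 g/mol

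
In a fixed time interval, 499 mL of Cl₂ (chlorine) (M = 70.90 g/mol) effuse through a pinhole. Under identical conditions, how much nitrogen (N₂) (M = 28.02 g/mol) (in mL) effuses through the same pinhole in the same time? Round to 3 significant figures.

794 mL

By Graham's law, rate_N₂/rate_Cl₂ = √(M_Cl₂/M_N₂) = √(70.90/28.02) = √2.530 = 1.591.
So the volume for N₂ is 499 × 1.591 = 794 mL.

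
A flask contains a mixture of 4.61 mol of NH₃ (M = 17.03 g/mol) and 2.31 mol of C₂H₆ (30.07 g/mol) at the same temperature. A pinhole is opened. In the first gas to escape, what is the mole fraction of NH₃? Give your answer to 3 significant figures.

Each component's effusion rate ∝ (its partial pressure)·(1/√M) ∝ n_i/√M_i.
x_NH₃(eff) = (n_NH₃/√M_NH₃) / (n_NH₃/√M_NH₃ + n_C₂H₆/√M_C₂H₆)
= (4.61/√17.03) / (4.61/√17.03 + 2.31/√30.07) = 1.117/(1.117 + 0.4213) = 0.726.

0.726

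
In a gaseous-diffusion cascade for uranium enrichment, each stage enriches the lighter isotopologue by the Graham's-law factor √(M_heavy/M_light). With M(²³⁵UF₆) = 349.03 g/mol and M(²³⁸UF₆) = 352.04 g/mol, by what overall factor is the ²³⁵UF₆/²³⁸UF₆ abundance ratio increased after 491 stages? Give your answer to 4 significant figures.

After 491 stages the ratio has grown by (√(352.04/349.03))^491 = (352.04/349.03)^(491/2).
= 1.00862^(491/2) = 8.233.

8.233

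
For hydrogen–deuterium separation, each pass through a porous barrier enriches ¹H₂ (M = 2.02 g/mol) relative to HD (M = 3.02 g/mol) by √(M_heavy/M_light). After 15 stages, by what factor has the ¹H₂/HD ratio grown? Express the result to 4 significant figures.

After 15 stages the ratio has grown by (√(3.02/2.02))^15 = (3.02/2.02)^(15/2).
= 1.49505^(15/2) = 20.41.

20.41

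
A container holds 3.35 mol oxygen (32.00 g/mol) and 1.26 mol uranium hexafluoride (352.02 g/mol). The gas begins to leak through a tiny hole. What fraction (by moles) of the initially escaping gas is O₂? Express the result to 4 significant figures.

Rate_i ∝ x_i/√M_i (Graham's law weighted by mole fraction), so the effusate composition follows n_i/√M_i.
So x_O₂ in the escaping gas = (n_O₂/√M_O₂) / Σ(n_i/√M_i)
= (3.35/√32.00) / (3.35/√32.00 + 1.26/√352.02) = 0.5922/(0.5922 + 0.06716) = 0.8981.

0.8981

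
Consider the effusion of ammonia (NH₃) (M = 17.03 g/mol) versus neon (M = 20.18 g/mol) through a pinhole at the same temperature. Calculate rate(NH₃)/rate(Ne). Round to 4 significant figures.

Graham's law gives rate_NH₃/rate_Ne = √(M_Ne/M_NH₃) = √(20.18/17.03) = √1.185 = 1.089.

1.089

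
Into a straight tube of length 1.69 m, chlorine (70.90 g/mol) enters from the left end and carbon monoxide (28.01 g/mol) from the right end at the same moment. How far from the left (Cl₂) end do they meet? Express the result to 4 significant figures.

In equal time, each gas travels a distance ∝ its rate ∝ 1/√M, so d_Cl₂/d_CO = √(M_CO/M_Cl₂) = √(28.01/70.90) = 0.6285.
With d_Cl₂ + d_CO = 1.69 m, d_CO = 1.69/(1 + 0.6285) = 1.038 m.
d_Cl₂ = 1.69 − 1.038 = 0.6523 m.

0.6523 m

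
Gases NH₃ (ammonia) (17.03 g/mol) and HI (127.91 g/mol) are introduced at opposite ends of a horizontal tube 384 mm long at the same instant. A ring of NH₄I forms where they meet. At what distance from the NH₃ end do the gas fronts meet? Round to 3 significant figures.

Graham's law gives d_NH₃/d_HI = rate_NH₃/rate_HI = √(M_HI/M_NH₃) = √(127.91/17.03) = 2.741.
With d_NH₃ + d_HI = 384 mm, d_HI = 384/(1 + 2.741) = 102.7 mm.
d_NH₃ = 384 − 102.7 = 281 mm.

281 mm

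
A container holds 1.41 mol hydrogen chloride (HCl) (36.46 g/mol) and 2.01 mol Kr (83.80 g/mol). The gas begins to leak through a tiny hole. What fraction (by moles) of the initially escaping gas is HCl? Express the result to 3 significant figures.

0.515

The effusion rate of species i is ∝ p_i/√M_i ∝ n_i/√M_i.
Mole fraction of HCl in the effusate = (n_HCl/√M_HCl) / (n_HCl/√M_HCl + n_Kr/√M_Kr)
= (1.41/√36.46) / (1.41/√36.46 + 2.01/√83.80) = 0.2335/(0.2335 + 0.2196) = 0.515.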